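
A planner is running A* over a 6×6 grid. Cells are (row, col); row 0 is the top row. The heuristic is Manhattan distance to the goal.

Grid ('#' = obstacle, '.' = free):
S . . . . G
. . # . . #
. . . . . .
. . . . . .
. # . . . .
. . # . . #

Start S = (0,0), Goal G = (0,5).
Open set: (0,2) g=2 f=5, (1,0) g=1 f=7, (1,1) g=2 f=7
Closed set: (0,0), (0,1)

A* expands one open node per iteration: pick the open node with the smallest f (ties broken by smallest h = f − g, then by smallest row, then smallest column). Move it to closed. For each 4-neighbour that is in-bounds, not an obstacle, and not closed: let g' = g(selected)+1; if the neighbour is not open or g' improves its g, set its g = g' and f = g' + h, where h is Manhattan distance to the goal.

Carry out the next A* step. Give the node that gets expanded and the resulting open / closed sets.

step 1: expand (0,2) (f=5, h=3) → closed; open now [(0,3) g=3 f=5, (1,0) g=1 f=7, (1,1) g=2 f=7]

expanded=(0,2); open=[(0,3) g=3 f=5, (1,0) g=1 f=7, (1,1) g=2 f=7]; closed=[(0,0), (0,1), (0,2)]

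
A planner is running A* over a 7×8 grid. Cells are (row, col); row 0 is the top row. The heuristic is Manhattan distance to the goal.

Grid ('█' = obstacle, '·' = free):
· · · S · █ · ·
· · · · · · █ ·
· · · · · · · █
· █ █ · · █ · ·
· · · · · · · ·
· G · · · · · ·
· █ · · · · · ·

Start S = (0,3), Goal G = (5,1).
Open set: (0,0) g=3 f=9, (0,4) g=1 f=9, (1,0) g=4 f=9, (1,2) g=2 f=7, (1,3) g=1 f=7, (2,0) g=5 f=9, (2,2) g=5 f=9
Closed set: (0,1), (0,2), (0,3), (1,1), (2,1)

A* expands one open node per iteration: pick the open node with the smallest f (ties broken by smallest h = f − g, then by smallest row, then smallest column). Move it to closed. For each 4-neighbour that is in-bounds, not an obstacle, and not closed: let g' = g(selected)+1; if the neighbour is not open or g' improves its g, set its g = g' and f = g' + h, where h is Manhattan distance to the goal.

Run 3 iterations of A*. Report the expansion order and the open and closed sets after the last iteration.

order=[(1,2) → (2,2) → (1,3)]; open=[(0,0) g=3 f=9, (0,4) g=1 f=9, (1,0) g=4 f=9, (1,4) g=2 f=9, (2,0) g=5 f=9, (2,3) g=2 f=7]; closed=[(0,1), (0,2), (0,3), (1,1), (1,2), (1,3), (2,1), (2,2)]

step 1: expand (1,2) (f=7, h=5) → closed; open now [(0,0) g=3 f=9, (0,4) g=1 f=9, (1,0) g=4 f=9, (1,3) g=1 f=7, (2,0) g=5 f=9, (2,2) g=3 f=7]
step 2: expand (2,2) (f=7, h=4) → closed; open now [(0,0) g=3 f=9, (0,4) g=1 f=9, (1,0) g=4 f=9, (1,3) g=1 f=7, (2,0) g=5 f=9, (2,3) g=4 f=9]
step 3: expand (1,3) (f=7, h=6) → closed; open now [(0,0) g=3 f=9, (0,4) g=1 f=9, (1,0) g=4 f=9, (1,4) g=2 f=9, (2,0) g=5 f=9, (2,3) g=2 f=7]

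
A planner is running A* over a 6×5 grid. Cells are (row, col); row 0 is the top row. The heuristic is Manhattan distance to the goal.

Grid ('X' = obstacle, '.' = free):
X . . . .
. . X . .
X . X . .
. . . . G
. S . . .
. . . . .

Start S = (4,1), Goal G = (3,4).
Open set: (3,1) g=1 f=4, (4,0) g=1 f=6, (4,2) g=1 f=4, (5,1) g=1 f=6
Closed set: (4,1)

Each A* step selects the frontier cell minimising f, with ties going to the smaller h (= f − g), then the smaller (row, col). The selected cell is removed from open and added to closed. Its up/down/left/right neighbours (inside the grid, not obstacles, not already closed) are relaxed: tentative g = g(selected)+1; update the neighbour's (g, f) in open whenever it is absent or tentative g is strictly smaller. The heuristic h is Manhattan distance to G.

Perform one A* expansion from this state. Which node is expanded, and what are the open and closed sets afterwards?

step 1: expand (3,1) (f=4, h=3) → closed; open now [(2,1) g=2 f=6, (3,0) g=2 f=6, (3,2) g=2 f=4, (4,0) g=1 f=6, (4,2) g=1 f=4, (5,1) g=1 f=6]

expanded=(3,1); open=[(2,1) g=2 f=6, (3,0) g=2 f=6, (3,2) g=2 f=4, (4,0) g=1 f=6, (4,2) g=1 f=4, (5,1) g=1 f=6]; closed=[(3,1), (4,1)]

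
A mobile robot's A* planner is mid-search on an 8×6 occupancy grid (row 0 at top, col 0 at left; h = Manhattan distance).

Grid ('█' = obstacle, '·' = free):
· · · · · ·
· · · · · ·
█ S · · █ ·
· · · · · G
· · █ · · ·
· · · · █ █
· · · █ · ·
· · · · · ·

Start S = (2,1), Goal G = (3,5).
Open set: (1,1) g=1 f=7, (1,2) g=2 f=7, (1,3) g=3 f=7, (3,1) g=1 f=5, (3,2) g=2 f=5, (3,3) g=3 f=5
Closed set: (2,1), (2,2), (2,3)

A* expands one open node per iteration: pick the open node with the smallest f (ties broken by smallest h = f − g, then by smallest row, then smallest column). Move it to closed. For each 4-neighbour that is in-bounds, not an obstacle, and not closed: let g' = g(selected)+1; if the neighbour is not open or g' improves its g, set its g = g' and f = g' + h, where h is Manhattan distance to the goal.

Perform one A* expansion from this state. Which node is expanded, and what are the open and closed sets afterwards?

step 1: expand (3,3) (f=5, h=2) → closed; open now [(1,1) g=1 f=7, (1,2) g=2 f=7, (1,3) g=3 f=7, (3,1) g=1 f=5, (3,2) g=2 f=5, (3,4) g=4 f=5, (4,3) g=4 f=7]

expanded=(3,3); open=[(1,1) g=1 f=7, (1,2) g=2 f=7, (1,3) g=3 f=7, (3,1) g=1 f=5, (3,2) g=2 f=5, (3,4) g=4 f=5, (4,3) g=4 f=7]; closed=[(2,1), (2,2), (2,3), (3,3)]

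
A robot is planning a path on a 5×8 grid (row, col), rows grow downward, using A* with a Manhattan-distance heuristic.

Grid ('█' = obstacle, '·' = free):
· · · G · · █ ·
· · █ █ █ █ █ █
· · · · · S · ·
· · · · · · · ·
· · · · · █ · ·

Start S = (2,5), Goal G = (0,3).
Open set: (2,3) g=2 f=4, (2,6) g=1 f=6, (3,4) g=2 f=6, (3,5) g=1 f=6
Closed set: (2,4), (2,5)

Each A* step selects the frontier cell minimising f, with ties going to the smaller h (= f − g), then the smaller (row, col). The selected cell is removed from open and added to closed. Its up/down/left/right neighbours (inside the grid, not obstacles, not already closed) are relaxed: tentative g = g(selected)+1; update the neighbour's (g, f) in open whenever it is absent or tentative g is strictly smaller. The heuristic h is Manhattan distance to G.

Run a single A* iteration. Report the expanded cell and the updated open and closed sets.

step 1: expand (2,3) (f=4, h=2) → closed; open now [(2,2) g=3 f=6, (2,6) g=1 f=6, (3,3) g=3 f=6, (3,4) g=2 f=6, (3,5) g=1 f=6]

expanded=(2,3); open=[(2,2) g=3 f=6, (2,6) g=1 f=6, (3,3) g=3 f=6, (3,4) g=2 f=6, (3,5) g=1 f=6]; closed=[(2,3), (2,4), (2,5)]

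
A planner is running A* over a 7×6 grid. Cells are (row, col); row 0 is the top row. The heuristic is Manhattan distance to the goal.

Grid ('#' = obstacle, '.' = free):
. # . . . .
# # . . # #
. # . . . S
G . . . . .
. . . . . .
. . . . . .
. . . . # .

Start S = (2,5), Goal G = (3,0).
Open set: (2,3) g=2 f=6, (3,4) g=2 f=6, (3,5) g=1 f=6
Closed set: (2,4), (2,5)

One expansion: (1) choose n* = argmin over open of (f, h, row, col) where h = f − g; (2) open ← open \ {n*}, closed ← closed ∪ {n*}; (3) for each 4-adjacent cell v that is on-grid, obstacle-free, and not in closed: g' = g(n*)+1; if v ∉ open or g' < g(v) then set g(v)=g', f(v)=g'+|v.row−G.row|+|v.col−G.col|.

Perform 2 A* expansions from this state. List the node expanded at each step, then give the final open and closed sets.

order=[(2,3) → (2,2)]; open=[(1,2) g=4 f=8, (1,3) g=3 f=8, (3,2) g=4 f=6, (3,3) g=3 f=6, (3,4) g=2 f=6, (3,5) g=1 f=6]; closed=[(2,2), (2,3), (2,4), (2,5)]

step 1: expand (2,3) (f=6, h=4) → closed; open now [(1,3) g=3 f=8, (2,2) g=3 f=6, (3,3) g=3 f=6, (3,4) g=2 f=6, (3,5) g=1 f=6]
step 2: expand (2,2) (f=6, h=3) → closed; open now [(1,2) g=4 f=8, (1,3) g=3 f=8, (3,2) g=4 f=6, (3,3) g=3 f=6, (3,4) g=2 f=6, (3,5) g=1 f=6]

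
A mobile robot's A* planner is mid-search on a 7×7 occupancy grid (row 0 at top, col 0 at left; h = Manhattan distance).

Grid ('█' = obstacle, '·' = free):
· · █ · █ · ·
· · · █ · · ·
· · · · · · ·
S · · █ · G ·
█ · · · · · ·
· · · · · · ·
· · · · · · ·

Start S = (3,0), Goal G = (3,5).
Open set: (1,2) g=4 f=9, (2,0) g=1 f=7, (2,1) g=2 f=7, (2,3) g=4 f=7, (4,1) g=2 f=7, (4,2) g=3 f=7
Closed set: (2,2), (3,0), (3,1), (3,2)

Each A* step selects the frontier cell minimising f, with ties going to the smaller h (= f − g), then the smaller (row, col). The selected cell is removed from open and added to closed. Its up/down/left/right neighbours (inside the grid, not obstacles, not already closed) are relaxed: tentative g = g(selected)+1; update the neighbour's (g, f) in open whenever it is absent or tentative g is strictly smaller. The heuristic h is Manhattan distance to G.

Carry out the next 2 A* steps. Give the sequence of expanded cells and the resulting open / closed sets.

order=[(2,3) → (2,4)]; open=[(1,2) g=4 f=9, (1,4) g=6 f=9, (2,0) g=1 f=7, (2,1) g=2 f=7, (2,5) g=6 f=7, (3,4) g=6 f=7, (4,1) g=2 f=7, (4,2) g=3 f=7]; closed=[(2,2), (2,3), (2,4), (3,0), (3,1), (3,2)]

step 1: expand (2,3) (f=7, h=3) → closed; open now [(1,2) g=4 f=9, (2,0) g=1 f=7, (2,1) g=2 f=7, (2,4) g=5 f=7, (4,1) g=2 f=7, (4,2) g=3 f=7]
step 2: expand (2,4) (f=7, h=2) → closed; open now [(1,2) g=4 f=9, (1,4) g=6 f=9, (2,0) g=1 f=7, (2,1) g=2 f=7, (2,5) g=6 f=7, (3,4) g=6 f=7, (4,1) g=2 f=7, (4,2) g=3 f=7]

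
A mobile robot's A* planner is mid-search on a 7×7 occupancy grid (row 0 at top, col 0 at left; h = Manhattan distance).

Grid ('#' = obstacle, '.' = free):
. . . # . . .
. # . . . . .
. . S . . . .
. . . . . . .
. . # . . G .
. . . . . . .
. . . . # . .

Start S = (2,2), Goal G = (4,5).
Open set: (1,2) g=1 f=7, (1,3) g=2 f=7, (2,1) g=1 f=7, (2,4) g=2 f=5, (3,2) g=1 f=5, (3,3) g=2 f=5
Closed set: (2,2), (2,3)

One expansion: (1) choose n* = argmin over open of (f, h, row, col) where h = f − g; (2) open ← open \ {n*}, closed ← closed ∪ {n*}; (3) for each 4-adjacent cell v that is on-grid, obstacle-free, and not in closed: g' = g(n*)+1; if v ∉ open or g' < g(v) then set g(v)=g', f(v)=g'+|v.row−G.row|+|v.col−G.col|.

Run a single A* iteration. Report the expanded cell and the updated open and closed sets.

step 1: expand (2,4) (f=5, h=3) → closed; open now [(1,2) g=1 f=7, (1,3) g=2 f=7, (1,4) g=3 f=7, (2,1) g=1 f=7, (2,5) g=3 f=5, (3,2) g=1 f=5, (3,3) g=2 f=5, (3,4) g=3 f=5]

expanded=(2,4); open=[(1,2) g=1 f=7, (1,3) g=2 f=7, (1,4) g=3 f=7, (2,1) g=1 f=7, (2,5) g=3 f=5, (3,2) g=1 f=5, (3,3) g=2 f=5, (3,4) g=3 f=5]; closed=[(2,2), (2,3), (2,4)]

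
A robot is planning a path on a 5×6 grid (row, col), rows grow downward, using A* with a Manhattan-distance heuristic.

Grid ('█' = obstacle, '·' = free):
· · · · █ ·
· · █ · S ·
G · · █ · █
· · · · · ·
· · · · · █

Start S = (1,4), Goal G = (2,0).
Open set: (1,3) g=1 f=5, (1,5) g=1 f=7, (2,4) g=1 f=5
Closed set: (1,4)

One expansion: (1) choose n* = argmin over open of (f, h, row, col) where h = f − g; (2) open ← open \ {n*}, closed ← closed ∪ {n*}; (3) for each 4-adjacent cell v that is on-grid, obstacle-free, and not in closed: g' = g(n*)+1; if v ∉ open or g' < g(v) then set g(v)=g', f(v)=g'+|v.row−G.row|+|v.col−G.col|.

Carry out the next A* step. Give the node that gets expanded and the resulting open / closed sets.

step 1: expand (1,3) (f=5, h=4) → closed; open now [(0,3) g=2 f=7, (1,5) g=1 f=7, (2,4) g=1 f=5]

expanded=(1,3); open=[(0,3) g=2 f=7, (1,5) g=1 f=7, (2,4) g=1 f=5]; closed=[(1,3), (1,4)]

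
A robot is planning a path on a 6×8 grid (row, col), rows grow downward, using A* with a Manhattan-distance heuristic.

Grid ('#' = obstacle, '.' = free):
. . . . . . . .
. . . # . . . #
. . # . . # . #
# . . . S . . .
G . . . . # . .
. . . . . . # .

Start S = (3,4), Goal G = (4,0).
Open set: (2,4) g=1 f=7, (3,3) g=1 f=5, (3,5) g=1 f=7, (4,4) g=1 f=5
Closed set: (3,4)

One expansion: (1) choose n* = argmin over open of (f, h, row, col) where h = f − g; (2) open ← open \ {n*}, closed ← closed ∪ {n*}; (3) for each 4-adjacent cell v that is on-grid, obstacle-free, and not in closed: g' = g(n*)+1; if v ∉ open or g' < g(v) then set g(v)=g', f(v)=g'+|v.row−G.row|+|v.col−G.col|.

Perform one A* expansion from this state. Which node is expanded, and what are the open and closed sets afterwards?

expanded=(3,3); open=[(2,3) g=2 f=7, (2,4) g=1 f=7, (3,2) g=2 f=5, (3,5) g=1 f=7, (4,3) g=2 f=5, (4,4) g=1 f=5]; closed=[(3,3), (3,4)]

step 1: expand (3,3) (f=5, h=4) → closed; open now [(2,3) g=2 f=7, (2,4) g=1 f=7, (3,2) g=2 f=5, (3,5) g=1 f=7, (4,3) g=2 f=5, (4,4) g=1 f=5]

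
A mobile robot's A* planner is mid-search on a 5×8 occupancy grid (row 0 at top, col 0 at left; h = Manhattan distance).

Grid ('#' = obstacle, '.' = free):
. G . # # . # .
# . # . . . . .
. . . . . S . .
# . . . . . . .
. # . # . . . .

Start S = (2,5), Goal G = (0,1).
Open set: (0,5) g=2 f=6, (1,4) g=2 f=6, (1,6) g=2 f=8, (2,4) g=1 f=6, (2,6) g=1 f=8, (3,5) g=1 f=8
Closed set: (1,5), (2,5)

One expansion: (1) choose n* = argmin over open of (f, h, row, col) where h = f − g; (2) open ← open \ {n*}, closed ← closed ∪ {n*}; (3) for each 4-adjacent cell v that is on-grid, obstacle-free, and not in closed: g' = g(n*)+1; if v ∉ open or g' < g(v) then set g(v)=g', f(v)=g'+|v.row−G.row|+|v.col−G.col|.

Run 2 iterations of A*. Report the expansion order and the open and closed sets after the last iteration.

step 1: expand (0,5) (f=6, h=4) → closed; open now [(1,4) g=2 f=6, (1,6) g=2 f=8, (2,4) g=1 f=6, (2,6) g=1 f=8, (3,5) g=1 f=8]
step 2: expand (1,4) (f=6, h=4) → closed; open now [(1,3) g=3 f=6, (1,6) g=2 f=8, (2,4) g=1 f=6, (2,6) g=1 f=8, (3,5) g=1 f=8]

order=[(0,5) → (1,4)]; open=[(1,3) g=3 f=6, (1,6) g=2 f=8, (2,4) g=1 f=6, (2,6) g=1 f=8, (3,5) g=1 f=8]; closed=[(0,5), (1,4), (1,5), (2,5)]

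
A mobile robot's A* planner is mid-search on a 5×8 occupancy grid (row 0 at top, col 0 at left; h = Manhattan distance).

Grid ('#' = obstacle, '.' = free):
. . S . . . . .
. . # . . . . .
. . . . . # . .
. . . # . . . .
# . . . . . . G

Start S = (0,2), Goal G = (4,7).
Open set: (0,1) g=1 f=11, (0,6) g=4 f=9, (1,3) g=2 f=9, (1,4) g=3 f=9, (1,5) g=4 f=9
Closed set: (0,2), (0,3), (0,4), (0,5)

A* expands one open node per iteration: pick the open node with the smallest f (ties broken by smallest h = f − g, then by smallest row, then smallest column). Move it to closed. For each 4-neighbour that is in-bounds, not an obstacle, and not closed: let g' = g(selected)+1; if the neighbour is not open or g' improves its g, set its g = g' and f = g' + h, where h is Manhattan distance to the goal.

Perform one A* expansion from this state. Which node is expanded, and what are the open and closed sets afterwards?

step 1: expand (0,6) (f=9, h=5) → closed; open now [(0,1) g=1 f=11, (0,7) g=5 f=9, (1,3) g=2 f=9, (1,4) g=3 f=9, (1,5) g=4 f=9, (1,6) g=5 f=9]

expanded=(0,6); open=[(0,1) g=1 f=11, (0,7) g=5 f=9, (1,3) g=2 f=9, (1,4) g=3 f=9, (1,5) g=4 f=9, (1,6) g=5 f=9]; closed=[(0,2), (0,3), (0,4), (0,5), (0,6)]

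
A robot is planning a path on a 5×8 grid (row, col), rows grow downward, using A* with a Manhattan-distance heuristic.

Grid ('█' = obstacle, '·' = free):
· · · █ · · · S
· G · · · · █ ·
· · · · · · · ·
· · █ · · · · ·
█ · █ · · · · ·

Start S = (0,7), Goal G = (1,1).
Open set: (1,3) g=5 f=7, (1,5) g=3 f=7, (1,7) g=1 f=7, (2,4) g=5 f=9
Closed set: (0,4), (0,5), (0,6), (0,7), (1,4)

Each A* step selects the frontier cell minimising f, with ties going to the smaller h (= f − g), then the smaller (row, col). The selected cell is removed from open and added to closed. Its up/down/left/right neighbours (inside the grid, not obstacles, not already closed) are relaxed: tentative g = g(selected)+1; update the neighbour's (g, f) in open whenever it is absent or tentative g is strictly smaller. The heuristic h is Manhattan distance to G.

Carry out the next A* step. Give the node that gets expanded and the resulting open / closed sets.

step 1: expand (1,3) (f=7, h=2) → closed; open now [(1,2) g=6 f=7, (1,5) g=3 f=7, (1,7) g=1 f=7, (2,3) g=6 f=9, (2,4) g=5 f=9]

expanded=(1,3); open=[(1,2) g=6 f=7, (1,5) g=3 f=7, (1,7) g=1 f=7, (2,3) g=6 f=9, (2,4) g=5 f=9]; closed=[(0,4), (0,5), (0,6), (0,7), (1,3), (1,4)]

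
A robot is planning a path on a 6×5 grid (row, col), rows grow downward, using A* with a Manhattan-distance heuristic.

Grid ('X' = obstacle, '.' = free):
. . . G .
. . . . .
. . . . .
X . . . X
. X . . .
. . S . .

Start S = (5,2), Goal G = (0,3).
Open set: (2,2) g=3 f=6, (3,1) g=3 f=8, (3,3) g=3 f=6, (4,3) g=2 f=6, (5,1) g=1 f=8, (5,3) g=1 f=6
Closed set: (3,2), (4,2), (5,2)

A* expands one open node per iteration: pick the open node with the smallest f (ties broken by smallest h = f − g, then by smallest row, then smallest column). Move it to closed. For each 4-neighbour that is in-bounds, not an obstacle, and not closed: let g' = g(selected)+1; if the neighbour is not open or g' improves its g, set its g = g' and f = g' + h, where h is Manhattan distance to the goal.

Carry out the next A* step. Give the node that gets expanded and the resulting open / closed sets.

step 1: expand (2,2) (f=6, h=3) → closed; open now [(1,2) g=4 f=6, (2,1) g=4 f=8, (2,3) g=4 f=6, (3,1) g=3 f=8, (3,3) g=3 f=6, (4,3) g=2 f=6, (5,1) g=1 f=8, (5,3) g=1 f=6]

expanded=(2,2); open=[(1,2) g=4 f=6, (2,1) g=4 f=8, (2,3) g=4 f=6, (3,1) g=3 f=8, (3,3) g=3 f=6, (4,3) g=2 f=6, (5,1) g=1 f=8, (5,3) g=1 f=6]; closed=[(2,2), (3,2), (4,2), (5,2)]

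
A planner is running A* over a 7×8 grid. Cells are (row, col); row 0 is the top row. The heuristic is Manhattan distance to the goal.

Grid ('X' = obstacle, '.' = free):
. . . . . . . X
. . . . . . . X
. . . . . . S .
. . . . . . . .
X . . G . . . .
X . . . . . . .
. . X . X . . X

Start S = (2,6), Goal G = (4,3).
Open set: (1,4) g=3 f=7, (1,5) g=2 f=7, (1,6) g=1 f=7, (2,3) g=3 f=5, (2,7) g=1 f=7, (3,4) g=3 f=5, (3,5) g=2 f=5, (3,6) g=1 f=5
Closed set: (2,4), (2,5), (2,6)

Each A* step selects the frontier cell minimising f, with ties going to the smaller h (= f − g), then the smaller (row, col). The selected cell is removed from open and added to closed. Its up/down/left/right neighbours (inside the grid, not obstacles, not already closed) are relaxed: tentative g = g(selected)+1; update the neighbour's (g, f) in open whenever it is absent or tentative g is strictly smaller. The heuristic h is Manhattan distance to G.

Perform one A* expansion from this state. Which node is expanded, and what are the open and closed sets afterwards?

step 1: expand (2,3) (f=5, h=2) → closed; open now [(1,3) g=4 f=7, (1,4) g=3 f=7, (1,5) g=2 f=7, (1,6) g=1 f=7, (2,2) g=4 f=7, (2,7) g=1 f=7, (3,3) g=4 f=5, (3,4) g=3 f=5, (3,5) g=2 f=5, (3,6) g=1 f=5]

expanded=(2,3); open=[(1,3) g=4 f=7, (1,4) g=3 f=7, (1,5) g=2 f=7, (1,6) g=1 f=7, (2,2) g=4 f=7, (2,7) g=1 f=7, (3,3) g=4 f=5, (3,4) g=3 f=5, (3,5) g=2 f=5, (3,6) g=1 f=5]; closed=[(2,3), (2,4), (2,5), (2,6)]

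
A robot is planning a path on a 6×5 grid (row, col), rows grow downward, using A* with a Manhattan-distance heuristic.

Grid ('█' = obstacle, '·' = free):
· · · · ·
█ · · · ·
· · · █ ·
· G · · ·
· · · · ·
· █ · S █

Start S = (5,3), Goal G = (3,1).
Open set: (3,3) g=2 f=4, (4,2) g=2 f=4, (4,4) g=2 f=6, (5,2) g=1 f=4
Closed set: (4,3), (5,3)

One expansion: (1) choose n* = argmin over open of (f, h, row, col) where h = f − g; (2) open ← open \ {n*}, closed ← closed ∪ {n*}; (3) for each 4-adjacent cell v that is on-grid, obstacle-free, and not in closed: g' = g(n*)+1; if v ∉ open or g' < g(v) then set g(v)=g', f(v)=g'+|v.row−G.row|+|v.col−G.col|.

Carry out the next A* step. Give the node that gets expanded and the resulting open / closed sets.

expanded=(3,3); open=[(3,2) g=3 f=4, (3,4) g=3 f=6, (4,2) g=2 f=4, (4,4) g=2 f=6, (5,2) g=1 f=4]; closed=[(3,3), (4,3), (5,3)]

step 1: expand (3,3) (f=4, h=2) → closed; open now [(3,2) g=3 f=4, (3,4) g=3 f=6, (4,2) g=2 f=4, (4,4) g=2 f=6, (5,2) g=1 f=4]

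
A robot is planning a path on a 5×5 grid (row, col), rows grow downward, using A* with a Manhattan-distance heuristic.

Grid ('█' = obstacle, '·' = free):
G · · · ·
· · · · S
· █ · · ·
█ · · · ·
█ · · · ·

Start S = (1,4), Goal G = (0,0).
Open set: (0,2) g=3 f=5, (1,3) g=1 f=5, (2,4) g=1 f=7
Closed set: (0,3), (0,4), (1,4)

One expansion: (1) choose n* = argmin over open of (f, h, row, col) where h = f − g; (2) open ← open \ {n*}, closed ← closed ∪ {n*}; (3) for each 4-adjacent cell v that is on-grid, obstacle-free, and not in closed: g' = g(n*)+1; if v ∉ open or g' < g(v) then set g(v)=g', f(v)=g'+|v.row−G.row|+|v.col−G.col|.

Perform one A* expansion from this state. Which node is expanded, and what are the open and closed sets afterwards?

expanded=(0,2); open=[(0,1) g=4 f=5, (1,2) g=4 f=7, (1,3) g=1 f=5, (2,4) g=1 f=7]; closed=[(0,2), (0,3), (0,4), (1,4)]

step 1: expand (0,2) (f=5, h=2) → closed; open now [(0,1) g=4 f=5, (1,2) g=4 f=7, (1,3) g=1 f=5, (2,4) g=1 f=7]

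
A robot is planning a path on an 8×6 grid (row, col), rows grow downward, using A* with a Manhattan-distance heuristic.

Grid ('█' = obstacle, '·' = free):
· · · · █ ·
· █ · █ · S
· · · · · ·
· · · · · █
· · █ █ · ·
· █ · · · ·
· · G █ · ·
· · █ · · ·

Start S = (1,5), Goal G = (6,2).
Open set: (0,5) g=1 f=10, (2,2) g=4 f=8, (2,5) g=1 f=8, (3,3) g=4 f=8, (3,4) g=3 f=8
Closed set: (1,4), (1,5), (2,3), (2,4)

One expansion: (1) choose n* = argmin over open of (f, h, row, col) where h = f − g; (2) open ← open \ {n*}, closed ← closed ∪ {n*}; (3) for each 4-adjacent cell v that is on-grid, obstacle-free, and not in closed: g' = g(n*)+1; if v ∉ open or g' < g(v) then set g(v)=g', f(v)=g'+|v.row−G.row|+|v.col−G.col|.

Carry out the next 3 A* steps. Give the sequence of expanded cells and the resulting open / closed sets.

step 1: expand (2,2) (f=8, h=4) → closed; open now [(0,5) g=1 f=10, (1,2) g=5 f=10, (2,1) g=5 f=10, (2,5) g=1 f=8, (3,2) g=5 f=8, (3,3) g=4 f=8, (3,4) g=3 f=8]
step 2: expand (3,2) (f=8, h=3) → closed; open now [(0,5) g=1 f=10, (1,2) g=5 f=10, (2,1) g=5 f=10, (2,5) g=1 f=8, (3,1) g=6 f=10, (3,3) g=4 f=8, (3,4) g=3 f=8]
step 3: expand (3,3) (f=8, h=4) → closed; open now [(0,5) g=1 f=10, (1,2) g=5 f=10, (2,1) g=5 f=10, (2,5) g=1 f=8, (3,1) g=6 f=10, (3,4) g=3 f=8]

order=[(2,2) → (3,2) → (3,3)]; open=[(0,5) g=1 f=10, (1,2) g=5 f=10, (2,1) g=5 f=10, (2,5) g=1 f=8, (3,1) g=6 f=10, (3,4) g=3 f=8]; closed=[(1,4), (1,5), (2,2), (2,3), (2,4), (3,2), (3,3)]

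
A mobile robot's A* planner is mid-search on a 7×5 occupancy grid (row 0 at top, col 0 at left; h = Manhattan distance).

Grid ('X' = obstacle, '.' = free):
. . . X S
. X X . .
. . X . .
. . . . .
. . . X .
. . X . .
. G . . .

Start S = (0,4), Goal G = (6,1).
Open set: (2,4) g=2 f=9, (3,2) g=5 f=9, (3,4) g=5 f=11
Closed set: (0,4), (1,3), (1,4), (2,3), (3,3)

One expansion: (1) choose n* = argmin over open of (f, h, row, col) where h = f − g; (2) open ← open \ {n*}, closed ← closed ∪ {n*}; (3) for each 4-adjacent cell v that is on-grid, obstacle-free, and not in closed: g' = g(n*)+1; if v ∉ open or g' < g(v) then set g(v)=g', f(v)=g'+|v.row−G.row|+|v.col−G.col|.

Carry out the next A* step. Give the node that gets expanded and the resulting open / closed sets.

step 1: expand (3,2) (f=9, h=4) → closed; open now [(2,4) g=2 f=9, (3,1) g=6 f=9, (3,4) g=5 f=11, (4,2) g=6 f=9]

expanded=(3,2); open=[(2,4) g=2 f=9, (3,1) g=6 f=9, (3,4) g=5 f=11, (4,2) g=6 f=9]; closed=[(0,4), (1,3), (1,4), (2,3), (3,2), (3,3)]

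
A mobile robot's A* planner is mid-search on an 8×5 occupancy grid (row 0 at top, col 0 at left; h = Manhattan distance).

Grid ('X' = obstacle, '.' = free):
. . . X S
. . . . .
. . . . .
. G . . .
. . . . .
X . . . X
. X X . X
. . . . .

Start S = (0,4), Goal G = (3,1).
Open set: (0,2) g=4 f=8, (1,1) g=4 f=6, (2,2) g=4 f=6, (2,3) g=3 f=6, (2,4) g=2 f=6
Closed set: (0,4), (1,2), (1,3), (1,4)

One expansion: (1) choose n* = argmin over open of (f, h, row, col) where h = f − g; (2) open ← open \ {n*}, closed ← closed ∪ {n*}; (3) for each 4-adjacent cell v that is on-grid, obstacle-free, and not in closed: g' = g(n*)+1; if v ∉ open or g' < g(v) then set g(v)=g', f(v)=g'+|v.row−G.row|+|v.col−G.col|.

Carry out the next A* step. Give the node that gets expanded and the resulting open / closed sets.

expanded=(1,1); open=[(0,1) g=5 f=8, (0,2) g=4 f=8, (1,0) g=5 f=8, (2,1) g=5 f=6, (2,2) g=4 f=6, (2,3) g=3 f=6, (2,4) g=2 f=6]; closed=[(0,4), (1,1), (1,2), (1,3), (1,4)]

step 1: expand (1,1) (f=6, h=2) → closed; open now [(0,1) g=5 f=8, (0,2) g=4 f=8, (1,0) g=5 f=8, (2,1) g=5 f=6, (2,2) g=4 f=6, (2,3) g=3 f=6, (2,4) g=2 f=6]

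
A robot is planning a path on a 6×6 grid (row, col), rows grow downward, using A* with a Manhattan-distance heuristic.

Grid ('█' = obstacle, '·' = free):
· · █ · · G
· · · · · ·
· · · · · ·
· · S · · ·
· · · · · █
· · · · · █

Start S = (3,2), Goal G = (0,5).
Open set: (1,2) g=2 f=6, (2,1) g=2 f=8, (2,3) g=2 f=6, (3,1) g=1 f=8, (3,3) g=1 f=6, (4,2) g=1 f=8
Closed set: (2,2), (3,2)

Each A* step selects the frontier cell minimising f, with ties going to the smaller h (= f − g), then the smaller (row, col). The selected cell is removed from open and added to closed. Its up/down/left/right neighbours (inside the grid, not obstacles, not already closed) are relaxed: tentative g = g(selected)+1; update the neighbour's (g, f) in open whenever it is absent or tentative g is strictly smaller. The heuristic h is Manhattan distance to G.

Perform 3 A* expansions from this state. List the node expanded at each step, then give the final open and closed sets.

step 1: expand (1,2) (f=6, h=4) → closed; open now [(1,1) g=3 f=8, (1,3) g=3 f=6, (2,1) g=2 f=8, (2,3) g=2 f=6, (3,1) g=1 f=8, (3,3) g=1 f=6, (4,2) g=1 f=8]
step 2: expand (1,3) (f=6, h=3) → closed; open now [(0,3) g=4 f=6, (1,1) g=3 f=8, (1,4) g=4 f=6, (2,1) g=2 f=8, (2,3) g=2 f=6, (3,1) g=1 f=8, (3,3) g=1 f=6, (4,2) g=1 f=8]
step 3: expand (0,3) (f=6, h=2) → closed; open now [(0,4) g=5 f=6, (1,1) g=3 f=8, (1,4) g=4 f=6, (2,1) g=2 f=8, (2,3) g=2 f=6, (3,1) g=1 f=8, (3,3) g=1 f=6, (4,2) g=1 f=8]

order=[(1,2) → (1,3) → (0,3)]; open=[(0,4) g=5 f=6, (1,1) g=3 f=8, (1,4) g=4 f=6, (2,1) g=2 f=8, (2,3) g=2 f=6, (3,1) g=1 f=8, (3,3) g=1 f=6, (4,2) g=1 f=8]; closed=[(0,3), (1,2), (1,3), (2,2), (3,2)]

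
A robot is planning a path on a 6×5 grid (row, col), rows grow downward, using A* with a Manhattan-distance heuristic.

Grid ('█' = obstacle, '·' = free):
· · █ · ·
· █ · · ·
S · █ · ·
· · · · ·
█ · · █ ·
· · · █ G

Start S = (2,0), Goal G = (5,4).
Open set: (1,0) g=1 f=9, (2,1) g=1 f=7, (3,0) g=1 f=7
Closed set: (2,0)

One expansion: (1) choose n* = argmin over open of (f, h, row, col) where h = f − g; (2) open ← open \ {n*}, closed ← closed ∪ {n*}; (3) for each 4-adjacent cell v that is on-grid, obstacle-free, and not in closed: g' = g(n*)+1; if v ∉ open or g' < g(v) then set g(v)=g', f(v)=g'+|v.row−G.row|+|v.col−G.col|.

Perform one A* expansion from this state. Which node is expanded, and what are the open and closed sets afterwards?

step 1: expand (2,1) (f=7, h=6) → closed; open now [(1,0) g=1 f=9, (3,0) g=1 f=7, (3,1) g=2 f=7]

expanded=(2,1); open=[(1,0) g=1 f=9, (3,0) g=1 f=7, (3,1) g=2 f=7]; closed=[(2,0), (2,1)]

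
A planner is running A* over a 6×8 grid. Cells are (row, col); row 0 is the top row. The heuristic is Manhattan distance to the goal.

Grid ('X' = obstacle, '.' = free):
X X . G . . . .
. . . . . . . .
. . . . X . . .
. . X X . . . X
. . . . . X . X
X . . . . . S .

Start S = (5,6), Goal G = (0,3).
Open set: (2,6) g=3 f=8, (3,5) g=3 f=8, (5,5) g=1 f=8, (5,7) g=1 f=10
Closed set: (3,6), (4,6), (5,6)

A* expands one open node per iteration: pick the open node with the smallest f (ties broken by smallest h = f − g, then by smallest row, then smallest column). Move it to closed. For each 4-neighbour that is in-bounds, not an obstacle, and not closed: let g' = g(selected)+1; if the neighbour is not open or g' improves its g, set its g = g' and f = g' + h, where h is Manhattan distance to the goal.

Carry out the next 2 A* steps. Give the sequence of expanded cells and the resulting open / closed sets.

step 1: expand (2,6) (f=8, h=5) → closed; open now [(1,6) g=4 f=8, (2,5) g=4 f=8, (2,7) g=4 f=10, (3,5) g=3 f=8, (5,5) g=1 f=8, (5,7) g=1 f=10]
step 2: expand (1,6) (f=8, h=4) → closed; open now [(0,6) g=5 f=8, (1,5) g=5 f=8, (1,7) g=5 f=10, (2,5) g=4 f=8, (2,7) g=4 f=10, (3,5) g=3 f=8, (5,5) g=1 f=8, (5,7) g=1 f=10]

order=[(2,6) → (1,6)]; open=[(0,6) g=5 f=8, (1,5) g=5 f=8, (1,7) g=5 f=10, (2,5) g=4 f=8, (2,7) g=4 f=10, (3,5) g=3 f=8, (5,5) g=1 f=8, (5,7) g=1 f=10]; closed=[(1,6), (2,6), (3,6), (4,6), (5,6)]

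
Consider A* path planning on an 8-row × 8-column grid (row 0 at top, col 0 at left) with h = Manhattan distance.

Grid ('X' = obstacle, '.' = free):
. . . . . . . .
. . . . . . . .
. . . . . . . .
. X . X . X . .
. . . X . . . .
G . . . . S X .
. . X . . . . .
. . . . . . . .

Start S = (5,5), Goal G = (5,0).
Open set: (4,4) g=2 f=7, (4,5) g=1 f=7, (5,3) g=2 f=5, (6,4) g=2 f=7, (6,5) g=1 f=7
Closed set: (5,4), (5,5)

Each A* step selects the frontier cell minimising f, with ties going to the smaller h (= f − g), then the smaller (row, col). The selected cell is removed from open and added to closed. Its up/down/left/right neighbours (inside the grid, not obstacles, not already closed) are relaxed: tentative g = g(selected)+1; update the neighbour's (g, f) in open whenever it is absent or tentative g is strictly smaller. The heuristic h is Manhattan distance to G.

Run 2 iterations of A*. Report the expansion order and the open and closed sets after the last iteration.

order=[(5,3) → (5,2)]; open=[(4,2) g=4 f=7, (4,4) g=2 f=7, (4,5) g=1 f=7, (5,1) g=4 f=5, (6,3) g=3 f=7, (6,4) g=2 f=7, (6,5) g=1 f=7]; closed=[(5,2), (5,3), (5,4), (5,5)]

step 1: expand (5,3) (f=5, h=3) → closed; open now [(4,4) g=2 f=7, (4,5) g=1 f=7, (5,2) g=3 f=5, (6,3) g=3 f=7, (6,4) g=2 f=7, (6,5) g=1 f=7]
step 2: expand (5,2) (f=5, h=2) → closed; open now [(4,2) g=4 f=7, (4,4) g=2 f=7, (4,5) g=1 f=7, (5,1) g=4 f=5, (6,3) g=3 f=7, (6,4) g=2 f=7, (6,5) g=1 f=7]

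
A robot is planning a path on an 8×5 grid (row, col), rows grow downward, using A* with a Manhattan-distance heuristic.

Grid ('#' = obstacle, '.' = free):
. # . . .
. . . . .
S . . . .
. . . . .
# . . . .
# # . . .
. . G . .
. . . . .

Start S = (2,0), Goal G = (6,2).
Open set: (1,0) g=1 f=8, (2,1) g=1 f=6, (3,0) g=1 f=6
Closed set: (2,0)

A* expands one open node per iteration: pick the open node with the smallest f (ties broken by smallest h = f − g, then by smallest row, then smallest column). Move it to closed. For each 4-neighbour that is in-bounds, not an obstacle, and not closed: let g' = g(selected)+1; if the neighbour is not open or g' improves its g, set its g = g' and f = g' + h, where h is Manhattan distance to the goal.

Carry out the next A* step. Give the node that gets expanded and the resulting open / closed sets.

expanded=(2,1); open=[(1,0) g=1 f=8, (1,1) g=2 f=8, (2,2) g=2 f=6, (3,0) g=1 f=6, (3,1) g=2 f=6]; closed=[(2,0), (2,1)]

step 1: expand (2,1) (f=6, h=5) → closed; open now [(1,0) g=1 f=8, (1,1) g=2 f=8, (2,2) g=2 f=6, (3,0) g=1 f=6, (3,1) g=2 f=6]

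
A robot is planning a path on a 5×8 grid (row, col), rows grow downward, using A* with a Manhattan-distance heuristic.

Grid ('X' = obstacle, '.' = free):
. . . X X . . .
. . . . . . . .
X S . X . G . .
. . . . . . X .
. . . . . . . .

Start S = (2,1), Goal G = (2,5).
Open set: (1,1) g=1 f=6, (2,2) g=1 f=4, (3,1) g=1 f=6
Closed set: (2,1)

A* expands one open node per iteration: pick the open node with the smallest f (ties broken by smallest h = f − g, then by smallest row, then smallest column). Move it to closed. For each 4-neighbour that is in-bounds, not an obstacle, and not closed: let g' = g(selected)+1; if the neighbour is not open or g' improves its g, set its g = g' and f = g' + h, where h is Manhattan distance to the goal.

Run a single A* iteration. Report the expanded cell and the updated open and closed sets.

step 1: expand (2,2) (f=4, h=3) → closed; open now [(1,1) g=1 f=6, (1,2) g=2 f=6, (3,1) g=1 f=6, (3,2) g=2 f=6]

expanded=(2,2); open=[(1,1) g=1 f=6, (1,2) g=2 f=6, (3,1) g=1 f=6, (3,2) g=2 f=6]; closed=[(2,1), (2,2)]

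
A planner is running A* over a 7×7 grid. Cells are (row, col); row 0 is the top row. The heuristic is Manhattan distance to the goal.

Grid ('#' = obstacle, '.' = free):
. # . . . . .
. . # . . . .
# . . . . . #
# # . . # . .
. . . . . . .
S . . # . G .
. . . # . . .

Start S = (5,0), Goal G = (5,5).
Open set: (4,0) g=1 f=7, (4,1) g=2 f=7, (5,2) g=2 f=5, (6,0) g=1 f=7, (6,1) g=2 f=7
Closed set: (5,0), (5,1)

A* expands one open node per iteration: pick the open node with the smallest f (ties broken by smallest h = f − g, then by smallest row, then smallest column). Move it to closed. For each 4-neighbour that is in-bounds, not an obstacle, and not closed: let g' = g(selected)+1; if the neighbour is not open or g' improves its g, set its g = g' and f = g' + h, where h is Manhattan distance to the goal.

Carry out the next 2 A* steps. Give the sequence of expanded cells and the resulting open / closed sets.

step 1: expand (5,2) (f=5, h=3) → closed; open now [(4,0) g=1 f=7, (4,1) g=2 f=7, (4,2) g=3 f=7, (6,0) g=1 f=7, (6,1) g=2 f=7, (6,2) g=3 f=7]
step 2: expand (4,2) (f=7, h=4) → closed; open now [(3,2) g=4 f=9, (4,0) g=1 f=7, (4,1) g=2 f=7, (4,3) g=4 f=7, (6,0) g=1 f=7, (6,1) g=2 f=7, (6,2) g=3 f=7]

order=[(5,2) → (4,2)]; open=[(3,2) g=4 f=9, (4,0) g=1 f=7, (4,1) g=2 f=7, (4,3) g=4 f=7, (6,0) g=1 f=7, (6,1) g=2 f=7, (6,2) g=3 f=7]; closed=[(4,2), (5,0), (5,1), (5,2)]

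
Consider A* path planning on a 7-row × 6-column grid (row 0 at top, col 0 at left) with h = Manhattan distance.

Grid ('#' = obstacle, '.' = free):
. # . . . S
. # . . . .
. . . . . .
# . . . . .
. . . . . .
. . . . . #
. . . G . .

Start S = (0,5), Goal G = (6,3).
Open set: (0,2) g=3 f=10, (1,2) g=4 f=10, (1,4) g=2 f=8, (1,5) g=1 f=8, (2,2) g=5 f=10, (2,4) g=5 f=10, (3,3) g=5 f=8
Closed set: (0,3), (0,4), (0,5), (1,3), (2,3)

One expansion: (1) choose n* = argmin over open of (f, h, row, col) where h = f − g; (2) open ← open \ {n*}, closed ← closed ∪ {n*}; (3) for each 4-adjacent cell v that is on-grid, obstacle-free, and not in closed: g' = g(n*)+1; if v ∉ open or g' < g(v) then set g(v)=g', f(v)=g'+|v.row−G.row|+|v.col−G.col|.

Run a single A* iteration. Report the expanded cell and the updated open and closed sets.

expanded=(3,3); open=[(0,2) g=3 f=10, (1,2) g=4 f=10, (1,4) g=2 f=8, (1,5) g=1 f=8, (2,2) g=5 f=10, (2,4) g=5 f=10, (3,2) g=6 f=10, (3,4) g=6 f=10, (4,3) g=6 f=8]; closed=[(0,3), (0,4), (0,5), (1,3), (2,3), (3,3)]

step 1: expand (3,3) (f=8, h=3) → closed; open now [(0,2) g=3 f=10, (1,2) g=4 f=10, (1,4) g=2 f=8, (1,5) g=1 f=8, (2,2) g=5 f=10, (2,4) g=5 f=10, (3,2) g=6 f=10, (3,4) g=6 f=10, (4,3) g=6 f=8]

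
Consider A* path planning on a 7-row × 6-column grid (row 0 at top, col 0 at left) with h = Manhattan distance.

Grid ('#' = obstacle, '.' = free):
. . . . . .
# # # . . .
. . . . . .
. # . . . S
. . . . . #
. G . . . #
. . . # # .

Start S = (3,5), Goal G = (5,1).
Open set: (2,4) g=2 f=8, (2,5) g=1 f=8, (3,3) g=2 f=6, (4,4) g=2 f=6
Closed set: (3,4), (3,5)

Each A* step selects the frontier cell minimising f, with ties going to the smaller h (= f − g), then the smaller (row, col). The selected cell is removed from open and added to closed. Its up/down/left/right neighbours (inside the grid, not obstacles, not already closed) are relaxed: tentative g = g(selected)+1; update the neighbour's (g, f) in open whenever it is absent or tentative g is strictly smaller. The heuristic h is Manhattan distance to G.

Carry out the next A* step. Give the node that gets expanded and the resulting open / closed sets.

expanded=(3,3); open=[(2,3) g=3 f=8, (2,4) g=2 f=8, (2,5) g=1 f=8, (3,2) g=3 f=6, (4,3) g=3 f=6, (4,4) g=2 f=6]; closed=[(3,3), (3,4), (3,5)]

step 1: expand (3,3) (f=6, h=4) → closed; open now [(2,3) g=3 f=8, (2,4) g=2 f=8, (2,5) g=1 f=8, (3,2) g=3 f=6, (4,3) g=3 f=6, (4,4) g=2 f=6]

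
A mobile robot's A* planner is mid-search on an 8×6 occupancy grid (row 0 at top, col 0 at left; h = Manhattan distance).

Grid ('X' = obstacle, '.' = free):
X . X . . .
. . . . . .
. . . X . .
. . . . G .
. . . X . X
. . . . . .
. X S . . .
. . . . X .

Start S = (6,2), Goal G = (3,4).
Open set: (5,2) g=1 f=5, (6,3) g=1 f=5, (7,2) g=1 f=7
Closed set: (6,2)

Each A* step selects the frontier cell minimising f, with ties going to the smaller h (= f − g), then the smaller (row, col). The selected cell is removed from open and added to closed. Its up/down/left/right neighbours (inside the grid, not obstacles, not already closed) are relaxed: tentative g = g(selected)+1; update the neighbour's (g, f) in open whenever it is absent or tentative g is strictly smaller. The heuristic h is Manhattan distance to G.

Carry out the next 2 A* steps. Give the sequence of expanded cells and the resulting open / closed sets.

step 1: expand (5,2) (f=5, h=4) → closed; open now [(4,2) g=2 f=5, (5,1) g=2 f=7, (5,3) g=2 f=5, (6,3) g=1 f=5, (7,2) g=1 f=7]
step 2: expand (4,2) (f=5, h=3) → closed; open now [(3,2) g=3 f=5, (4,1) g=3 f=7, (5,1) g=2 f=7, (5,3) g=2 f=5, (6,3) g=1 f=5, (7,2) g=1 f=7]

order=[(5,2) → (4,2)]; open=[(3,2) g=3 f=5, (4,1) g=3 f=7, (5,1) g=2 f=7, (5,3) g=2 f=5, (6,3) g=1 f=5, (7,2) g=1 f=7]; closed=[(4,2), (5,2), (6,2)]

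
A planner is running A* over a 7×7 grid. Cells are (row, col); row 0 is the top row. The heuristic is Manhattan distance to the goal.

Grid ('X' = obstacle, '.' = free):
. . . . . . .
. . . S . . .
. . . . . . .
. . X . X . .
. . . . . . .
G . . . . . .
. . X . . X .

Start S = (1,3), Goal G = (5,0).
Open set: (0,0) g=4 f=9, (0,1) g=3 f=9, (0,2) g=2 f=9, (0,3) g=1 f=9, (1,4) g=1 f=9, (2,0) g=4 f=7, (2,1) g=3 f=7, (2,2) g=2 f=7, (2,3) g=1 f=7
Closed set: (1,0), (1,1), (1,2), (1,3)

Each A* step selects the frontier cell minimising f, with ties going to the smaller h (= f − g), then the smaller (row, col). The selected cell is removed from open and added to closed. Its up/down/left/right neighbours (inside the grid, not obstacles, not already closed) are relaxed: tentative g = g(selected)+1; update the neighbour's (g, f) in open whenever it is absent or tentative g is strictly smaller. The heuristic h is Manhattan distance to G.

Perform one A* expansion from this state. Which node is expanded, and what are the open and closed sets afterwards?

step 1: expand (2,0) (f=7, h=3) → closed; open now [(0,0) g=4 f=9, (0,1) g=3 f=9, (0,2) g=2 f=9, (0,3) g=1 f=9, (1,4) g=1 f=9, (2,1) g=3 f=7, (2,2) g=2 f=7, (2,3) g=1 f=7, (3,0) g=5 f=7]

expanded=(2,0); open=[(0,0) g=4 f=9, (0,1) g=3 f=9, (0,2) g=2 f=9, (0,3) g=1 f=9, (1,4) g=1 f=9, (2,1) g=3 f=7, (2,2) g=2 f=7, (2,3) g=1 f=7, (3,0) g=5 f=7]; closed=[(1,0), (1,1), (1,2), (1,3), (2,0)]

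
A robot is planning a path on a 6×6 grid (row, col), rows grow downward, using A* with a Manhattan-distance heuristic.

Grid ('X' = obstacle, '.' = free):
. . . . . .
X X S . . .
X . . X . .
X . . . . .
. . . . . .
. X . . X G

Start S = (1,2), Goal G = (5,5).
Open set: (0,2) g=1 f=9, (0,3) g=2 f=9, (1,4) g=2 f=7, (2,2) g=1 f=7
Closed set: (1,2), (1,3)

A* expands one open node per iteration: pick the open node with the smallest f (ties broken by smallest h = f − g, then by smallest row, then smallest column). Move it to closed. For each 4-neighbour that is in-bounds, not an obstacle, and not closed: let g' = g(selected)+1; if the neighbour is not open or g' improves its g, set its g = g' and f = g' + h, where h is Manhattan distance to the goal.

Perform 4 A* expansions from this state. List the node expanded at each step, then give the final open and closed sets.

step 1: expand (1,4) (f=7, h=5) → closed; open now [(0,2) g=1 f=9, (0,3) g=2 f=9, (0,4) g=3 f=9, (1,5) g=3 f=7, (2,2) g=1 f=7, (2,4) g=3 f=7]
step 2: expand (1,5) (f=7, h=4) → closed; open now [(0,2) g=1 f=9, (0,3) g=2 f=9, (0,4) g=3 f=9, (0,5) g=4 f=9, (2,2) g=1 f=7, (2,4) g=3 f=7, (2,5) g=4 f=7]
step 3: expand (2,5) (f=7, h=3) → closed; open now [(0,2) g=1 f=9, (0,3) g=2 f=9, (0,4) g=3 f=9, (0,5) g=4 f=9, (2,2) g=1 f=7, (2,4) g=3 f=7, (3,5) g=5 f=7]
step 4: expand (3,5) (f=7, h=2) → closed; open now [(0,2) g=1 f=9, (0,3) g=2 f=9, (0,4) g=3 f=9, (0,5) g=4 f=9, (2,2) g=1 f=7, (2,4) g=3 f=7, (3,4) g=6 f=9, (4,5) g=6 f=7]

order=[(1,4) → (1,5) → (2,5) → (3,5)]; open=[(0,2) g=1 f=9, (0,3) g=2 f=9, (0,4) g=3 f=9, (0,5) g=4 f=9, (2,2) g=1 f=7, (2,4) g=3 f=7, (3,4) g=6 f=9, (4,5) g=6 f=7]; closed=[(1,2), (1,3), (1,4), (1,5), (2,5), (3,5)]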